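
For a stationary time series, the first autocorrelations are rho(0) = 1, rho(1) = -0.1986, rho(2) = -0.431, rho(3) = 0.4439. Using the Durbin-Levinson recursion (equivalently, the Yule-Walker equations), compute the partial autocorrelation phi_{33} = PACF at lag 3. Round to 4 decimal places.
\phi_{33} = 0.3001

The PACF at lag k is phi_{kk}, the last component of the solution
to the Yule-Walker system G_k phi = r_k where
  (G_k)_{ij} = rho(|i - j|), (r_k)_i = rho(i), i,j = 1..k.
Equivalently, Durbin-Levinson gives phi_{kk} iteratively:
  phi_{11} = rho(1)
  phi_{kk} = [rho(k) - sum_{j=1..k-1} phi_{k-1,j} rho(k-j)]
            / [1 - sum_{j=1..k-1} phi_{k-1,j} rho(j)],
  phi_{k,j} = phi_{k-1,j} - phi_{kk} phi_{k-1,k-j},  j = 1..k-1.
Step k = 1:
  phi_11 = rho(1) = -0.1986.
Step k = 2:
  phi_22 = [rho(2) - phi_11 rho(1)] / [1 - phi_11 rho(1)] = [-0.431 - (-0.1986)(-0.1986)] / [1 - (-0.1986)(-0.1986)]
         = -0.47044196 / 0.96055804 = -0.489759.
  Update: phi_21 = phi_11 - phi_22 phi_11 = -0.1986 - (-0.489759)(-0.1986) = -0.295866.
Step k = 3:
  phi_33 = [rho(3) - phi_21 rho(2) - phi_22 rho(1)] / [1 - phi_21 rho(1) - phi_22 rho(2)]
    numerator   = 0.4439 - (-0.295866)(-0.431) - (-0.489759)(-0.1986) = 0.21911555
    denominator = 1 - (-0.295866)(-0.1986) - (-0.489759)(-0.431) = 0.73015485
  phi_33 = 0.21911555 / 0.73015485 = 0.3001.
Therefore phi_{33} = 0.3001.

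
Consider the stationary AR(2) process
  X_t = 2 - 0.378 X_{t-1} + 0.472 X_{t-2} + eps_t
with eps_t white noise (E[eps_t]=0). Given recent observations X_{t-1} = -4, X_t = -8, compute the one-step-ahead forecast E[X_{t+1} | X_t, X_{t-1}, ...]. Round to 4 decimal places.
E[X_{t+1} \mid \mathcal F_t] = 3.1360

For an AR(p) model X_t = c + sum_i phi_i X_{t-i} + eps_t, the
one-step-ahead conditional mean is
  E[X_{t+1} | X_t, ...] = c + sum_i phi_i X_{t+1-i}.
Substitute known values:
  E[X_{t+1} | ...] = 2 + (-0.378) * (-8) + (0.472) * (-4)
                   = 3.1360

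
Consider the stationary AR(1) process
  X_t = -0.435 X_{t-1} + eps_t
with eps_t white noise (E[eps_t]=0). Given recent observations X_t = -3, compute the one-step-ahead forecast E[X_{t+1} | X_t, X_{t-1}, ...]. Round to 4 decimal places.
E[X_{t+1} \mid \mathcal F_t] = 1.3050

For an AR(p) model X_t = c + sum_i phi_i X_{t-i} + eps_t, the
one-step-ahead conditional mean is
  E[X_{t+1} | X_t, ...] = c + sum_i phi_i X_{t+1-i}.
Substitute known values:
  E[X_{t+1} | ...] = (-0.435) * (-3)
                   = 1.3050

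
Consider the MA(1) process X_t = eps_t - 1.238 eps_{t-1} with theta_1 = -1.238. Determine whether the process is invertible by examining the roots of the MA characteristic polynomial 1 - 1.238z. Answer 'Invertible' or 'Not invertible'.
\text{Not invertible}

The MA(q) characteristic polynomial is P(z) = 1 - 1.238z.
Invertibility requires all roots to lie outside the unit circle, i.e. |z| > 1 for every root.
This is linear in z: 1 + (-1.238) z = 0  =>  z = -1/(-1.238) = 0.807754,  |z| = 0.807754.
Moduli of all roots: 0.8078.
All moduli strictly greater than 1? No.
Verdict: Not invertible.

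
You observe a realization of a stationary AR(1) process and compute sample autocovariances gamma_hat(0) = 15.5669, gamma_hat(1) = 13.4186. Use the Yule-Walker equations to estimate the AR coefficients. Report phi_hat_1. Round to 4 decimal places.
\hat\phi_{1} = 0.8620

The Yule-Walker equations for an AR(p) process read, in matrix form,
  Gamma_p phi = r_p,   with   (Gamma_p)_{ij} = gamma(|i - j|),
                       (r_p)_i = gamma(i),   i,j = 1..p.
Substitute the sample gammas (Toeplitz matrix and right-hand side of size 1):
  Gamma_p = [[15.5669]]
  r_p     = [13.4186]
With p = 1 this is the single equation gamma(0) phi_1 = gamma(1):
  phi_hat_1 = gamma(1) / gamma(0) = 13.4186 / 15.5669 = 0.8620.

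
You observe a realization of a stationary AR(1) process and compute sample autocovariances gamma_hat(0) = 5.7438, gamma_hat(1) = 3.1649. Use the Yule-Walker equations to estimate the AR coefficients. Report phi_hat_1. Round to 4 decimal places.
\hat\phi_{1} = 0.5510

The Yule-Walker equations for an AR(p) process read, in matrix form,
  Gamma_p phi = r_p,   with   (Gamma_p)_{ij} = gamma(|i - j|),
                       (r_p)_i = gamma(i),   i,j = 1..p.
Substitute the sample gammas (Toeplitz matrix and right-hand side of size 1):
  Gamma_p = [[5.7438]]
  r_p     = [3.1649]
With p = 1 this is the single equation gamma(0) phi_1 = gamma(1):
  phi_hat_1 = gamma(1) / gamma(0) = 3.1649 / 5.7438 = 0.5510.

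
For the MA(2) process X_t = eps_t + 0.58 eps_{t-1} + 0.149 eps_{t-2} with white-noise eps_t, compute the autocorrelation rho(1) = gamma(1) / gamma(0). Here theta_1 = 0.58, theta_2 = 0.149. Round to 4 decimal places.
\rho(1) = 0.4905

For an MA(q) process with theta_0 = 1, the autocovariance is
  gamma(k) = sigma^2 * sum_{i=0..q-k} theta_i * theta_{i+k},
and rho(k) = gamma(k) / gamma(0). Sigma^2 cancels.
  numerator   = (1)*(0.58) + (0.58)*(0.149) = 0.66642.
  denominator = (1)^2 + (0.58)^2 + (0.149)^2 = 1.358601.
  rho(1) = 0.66642 / 1.358601 = 0.4905.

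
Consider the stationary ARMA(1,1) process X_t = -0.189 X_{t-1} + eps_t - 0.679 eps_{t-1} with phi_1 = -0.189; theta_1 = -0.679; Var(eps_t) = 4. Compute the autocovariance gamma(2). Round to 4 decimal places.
\gamma(2) = 0.7678

Multiply the model equation by X_{t-k} and take expectations. With theta_0 = psi_0 = 1 and psi_j the MA(infinity) weights, this gives
  gamma(k) - sum_i phi_i gamma(k-i) = c_k,
  c_k = sigma^2 * sum_{j=k..q} theta_j psi_{j-k}   (c_k = 0 for k > q),
using gamma(-m) = gamma(m).
psi-weights needed (psi_j = theta_j + sum_i phi_i psi_{j-i}):
  psi_1 = theta_1 + phi_1 = -0.679 + (-0.189) = -0.868
Right-hand sides:
  c_0 = sigma^2 (1 + theta_1 psi_1) = 4 * (1 + (-0.679)(-0.868)) = 4 * 1.589372 = 6.357488
  c_1 = sigma^2 theta_1 = 4 * (-0.679) = -2.716
  c_2 = 0
Equations for k = 0 and k = 1 (AR order 1):
  gamma(0) = phi_1 gamma(1) + c_0
  gamma(1) = phi_1 gamma(0) + c_1
Substituting the second into the first: gamma(0) (1 - phi_1^2) = c_0 + phi_1 c_1, so
  gamma(0) = (c_0 + phi_1 c_1) / (1 - phi_1^2) = (6.357488 + (-0.189)(-2.716)) / (1 - (-0.189)^2) = 6.870812 / 0.964279 = 7.125336.
  gamma(1) = phi_1 gamma(0) + c_1 = (-0.189)(7.125336) + (-2.716) = -4.062689.
For k = 2 (> q): gamma(2) = phi_1 gamma(1) = (-0.189)(-4.062689) = 0.767848.
Therefore gamma(2) = 0.7678 (to 4 decimal places).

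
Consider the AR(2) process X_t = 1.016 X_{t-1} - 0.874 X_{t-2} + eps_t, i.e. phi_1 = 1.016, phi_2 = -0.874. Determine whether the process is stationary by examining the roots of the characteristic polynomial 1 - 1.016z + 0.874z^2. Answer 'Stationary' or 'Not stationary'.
\text{Stationary}

The AR(p) characteristic polynomial is P(z) = 1 - 1.016z + 0.874z^2.
Stationarity requires all roots to lie outside the unit circle, i.e. |z| > 1 for every root.
Set 1 + (-1.016) z + (0.874) z^2 = 0, i.e. a z^2 + b z + c = 0 with a = 0.874, b = -1.016, c = 1.
Discriminant D = b^2 - 4ac = (-1.016)^2 - 4*(0.874)*1 = 1.032256 - (3.496) = -2.463744.
D < 0, so the roots are the complex-conjugate pair z = (-b +/- i sqrt(-D)) / (2a) = 0.5812 +/- 0.898i.
For a conjugate pair |z|^2 = z * conj(z) = (product of roots) = c/a = 1/(0.874) = 1.144165, so |z| = sqrt(1.144165) = 1.0697 for both roots.
Moduli of all roots: 1.0697, 1.0697.
All moduli strictly greater than 1? Yes.
Verdict: Stationary.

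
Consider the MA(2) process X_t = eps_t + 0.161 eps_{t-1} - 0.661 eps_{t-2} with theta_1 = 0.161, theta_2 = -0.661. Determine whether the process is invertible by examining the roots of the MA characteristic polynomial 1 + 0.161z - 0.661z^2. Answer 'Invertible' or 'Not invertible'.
\text{Invertible}

The MA(q) characteristic polynomial is P(z) = 1 + 0.161z - 0.661z^2.
Invertibility requires all roots to lie outside the unit circle, i.e. |z| > 1 for every root.
Set 1 + (0.161) z + (-0.661) z^2 = 0, i.e. a z^2 + b z + c = 0 with a = -0.661, b = 0.161, c = 1.
Discriminant D = b^2 - 4ac = (0.161)^2 - 4*(-0.661)*1 = 0.025921 - (-2.644) = 2.669921.
D >= 0, so the roots are real: z = (-b +/- sqrt(D)) / (2a) = (-0.161 +/- 1.633989) / (-1.322).
  z_1 = (-0.161 + 1.633989) / (-1.322) = -1.1142,   |z_1| = 1.1142.
  z_2 = (-0.161 - 1.633989) / (-1.322) = 1.3578,   |z_2| = 1.3578.
Moduli of all roots: 1.1142, 1.3578.
All moduli strictly greater than 1? Yes.
Verdict: Invertible.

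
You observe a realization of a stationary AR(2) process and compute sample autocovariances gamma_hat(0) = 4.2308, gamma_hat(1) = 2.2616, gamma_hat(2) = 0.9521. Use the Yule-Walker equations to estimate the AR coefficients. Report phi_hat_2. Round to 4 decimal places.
\hat\phi_{2} = -0.0850

The Yule-Walker equations for an AR(p) process read, in matrix form,
  Gamma_p phi = r_p,   with   (Gamma_p)_{ij} = gamma(|i - j|),
                       (r_p)_i = gamma(i),   i,j = 1..p.
Substitute the sample gammas (Toeplitz matrix and right-hand side of size 2):
  Gamma_p = [[4.2308, 2.2616], [2.2616, 4.2308]]
  r_p     = [2.2616, 0.9521]
Written out:
  4.2308 phi_1 + 2.2616 phi_2 = 2.2616
  2.2616 phi_1 + 4.2308 phi_2 = 0.9521
Solve by Cramer's rule:
  det = gamma(0)^2 - gamma(1)^2 = (4.2308)^2 - (2.2616)^2 = 17.89966864 - 5.11483456 = 12.78483408
  phi_hat_1 = [gamma(1) gamma(0) - gamma(1) gamma(2)] / det = [(2.2616)(4.2308) - (2.2616)(0.9521)] / 12.78483408 = 7.41510792 / 12.78483408 = 0.58
  phi_hat_2 = [gamma(0) gamma(2) - gamma(1)^2] / det = [(4.2308)(0.9521) - (2.2616)^2] / 12.78483408 = -1.08668988 / 12.78483408 = -0.085
So phi_hat = [0.5800, -0.0850].
Therefore phi_hat_2 = -0.0850.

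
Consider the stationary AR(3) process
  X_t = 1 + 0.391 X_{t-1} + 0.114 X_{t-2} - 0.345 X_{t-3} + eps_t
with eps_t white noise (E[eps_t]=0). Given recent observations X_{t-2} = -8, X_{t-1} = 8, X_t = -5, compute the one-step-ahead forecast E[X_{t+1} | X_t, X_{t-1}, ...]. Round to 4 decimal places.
E[X_{t+1} \mid \mathcal F_t] = 2.7170

For an AR(p) model X_t = c + sum_i phi_i X_{t-i} + eps_t, the
one-step-ahead conditional mean is
  E[X_{t+1} | X_t, ...] = c + sum_i phi_i X_{t+1-i}.
Substitute known values:
  E[X_{t+1} | ...] = 1 + (0.391) * (-5) + (0.114) * (8) + (-0.345) * (-8)
                   = 2.7170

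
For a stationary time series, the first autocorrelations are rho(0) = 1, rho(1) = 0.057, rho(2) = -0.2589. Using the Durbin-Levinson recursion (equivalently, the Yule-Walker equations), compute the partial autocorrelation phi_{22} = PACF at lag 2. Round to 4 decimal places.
\phi_{22} = -0.2630

The PACF at lag k is phi_{kk}, the last component of the solution
to the Yule-Walker system G_k phi = r_k where
  (G_k)_{ij} = rho(|i - j|), (r_k)_i = rho(i), i,j = 1..k.
Equivalently, Durbin-Levinson gives phi_{kk} iteratively:
  phi_{11} = rho(1)
  phi_{kk} = [rho(k) - sum_{j=1..k-1} phi_{k-1,j} rho(k-j)]
            / [1 - sum_{j=1..k-1} phi_{k-1,j} rho(j)],
  phi_{k,j} = phi_{k-1,j} - phi_{kk} phi_{k-1,k-j},  j = 1..k-1.
Step k = 1:
  phi_11 = rho(1) = 0.057.
Step k = 2:
  phi_22 = [rho(2) - phi_11 rho(1)] / [1 - phi_11 rho(1)] = [-0.2589 - (0.057)(0.057)] / [1 - (0.057)(0.057)]
         = -0.262149 / 0.996751 = -0.263.
Therefore phi_{22} = -0.2630.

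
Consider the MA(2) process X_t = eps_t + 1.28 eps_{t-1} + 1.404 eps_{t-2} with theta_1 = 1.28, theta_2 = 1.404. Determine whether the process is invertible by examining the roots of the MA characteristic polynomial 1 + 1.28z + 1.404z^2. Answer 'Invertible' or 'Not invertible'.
\text{Not invertible}

The MA(q) characteristic polynomial is P(z) = 1 + 1.28z + 1.404z^2.
Invertibility requires all roots to lie outside the unit circle, i.e. |z| > 1 for every root.
Set 1 + (1.28) z + (1.404) z^2 = 0, i.e. a z^2 + b z + c = 0 with a = 1.404, b = 1.28, c = 1.
Discriminant D = b^2 - 4ac = (1.28)^2 - 4*(1.404)*1 = 1.6384 - (5.616) = -3.9776.
D < 0, so the roots are the complex-conjugate pair z = (-b +/- i sqrt(-D)) / (2a) = -0.4558 +/- 0.7103i.
For a conjugate pair |z|^2 = z * conj(z) = (product of roots) = c/a = 1/(1.404) = 0.712251, so |z| = sqrt(0.712251) = 0.8439 for both roots.
Moduli of all roots: 0.8439, 0.8439.
All moduli strictly greater than 1? No.
Verdict: Not invertible.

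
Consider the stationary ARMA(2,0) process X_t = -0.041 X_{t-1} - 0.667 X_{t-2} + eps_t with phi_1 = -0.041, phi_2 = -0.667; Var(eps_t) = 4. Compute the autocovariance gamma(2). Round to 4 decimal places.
\gamma(2) = -4.8019

Multiply the model equation by X_{t-k} and take expectations. With theta_0 = psi_0 = 1 and psi_j the MA(infinity) weights, this gives
  gamma(k) - sum_i phi_i gamma(k-i) = c_k,
  c_k = sigma^2 * sum_{j=k..q} theta_j psi_{j-k}   (c_k = 0 for k > q),
using gamma(-m) = gamma(m).
Pure AR (q = 0): c_0 = sigma^2 = 4, c_k = 0 for k >= 1.
Equations for k = 0, 1, 2 (AR order 2, c_2 = 0):
  (E0) gamma(0) = phi_1 gamma(1) + phi_2 gamma(2) + c_0
  (E1) gamma(1) = phi_1 gamma(0) + phi_2 gamma(1) + c_1
  (E2) gamma(2) = phi_1 gamma(1) + phi_2 gamma(0)
From (E1): gamma(1) = A gamma(0) + B with
  A = phi_1 / (1 - phi_2) = -0.041 / 1.667 = -0.024595,   B = c_1 / (1 - phi_2) = 0 / 1.667 = 0.
Insert (E2) into (E0): gamma(0) (1 - phi_2^2) = phi_1 (1 + phi_2) gamma(1) + c_0.
  phi_1 (1 + phi_2) = (-0.041)(0.333) = -0.013653,   1 - phi_2^2 = 0.555111.
Replace gamma(1) by A gamma(0) + B and collect gamma(0):
  gamma(0) [0.555111 - (-0.013653)(-0.024595)] = c_0 = 4
  gamma(0) * 0.554775 = 4
  gamma(0) = 4 / 0.554775 = 7.210128.
  gamma(1) = A gamma(0) = (-0.024595)(7.210128) = -0.177334.
  gamma(2) = phi_1 gamma(1) + phi_2 gamma(0) = (-0.041)(-0.177334) + (-0.667)(7.210128) = -4.801884.
Therefore gamma(2) = -4.8019 (to 4 decimal places).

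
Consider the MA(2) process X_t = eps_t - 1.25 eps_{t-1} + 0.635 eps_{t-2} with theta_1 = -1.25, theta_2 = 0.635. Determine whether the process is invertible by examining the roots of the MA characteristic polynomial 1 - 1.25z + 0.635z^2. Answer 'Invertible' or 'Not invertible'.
\text{Invertible}

The MA(q) characteristic polynomial is P(z) = 1 - 1.25z + 0.635z^2.
Invertibility requires all roots to lie outside the unit circle, i.e. |z| > 1 for every root.
Set 1 + (-1.25) z + (0.635) z^2 = 0, i.e. a z^2 + b z + c = 0 with a = 0.635, b = -1.25, c = 1.
Discriminant D = b^2 - 4ac = (-1.25)^2 - 4*(0.635)*1 = 1.5625 - (2.54) = -0.9775.
D < 0, so the roots are the complex-conjugate pair z = (-b +/- i sqrt(-D)) / (2a) = 0.9843 +/- 0.7785i.
For a conjugate pair |z|^2 = z * conj(z) = (product of roots) = c/a = 1/(0.635) = 1.574803, so |z| = sqrt(1.574803) = 1.2549 for both roots.
Moduli of all roots: 1.2549, 1.2549.
All moduli strictly greater than 1? Yes.
Verdict: Invertible.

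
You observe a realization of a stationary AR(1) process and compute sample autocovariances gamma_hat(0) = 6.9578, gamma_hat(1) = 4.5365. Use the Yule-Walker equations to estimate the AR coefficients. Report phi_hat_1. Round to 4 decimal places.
\hat\phi_{1} = 0.6520

The Yule-Walker equations for an AR(p) process read, in matrix form,
  Gamma_p phi = r_p,   with   (Gamma_p)_{ij} = gamma(|i - j|),
                       (r_p)_i = gamma(i),   i,j = 1..p.
Substitute the sample gammas (Toeplitz matrix and right-hand side of size 1):
  Gamma_p = [[6.9578]]
  r_p     = [4.5365]
With p = 1 this is the single equation gamma(0) phi_1 = gamma(1):
  phi_hat_1 = gamma(1) / gamma(0) = 4.5365 / 6.9578 = 0.6520.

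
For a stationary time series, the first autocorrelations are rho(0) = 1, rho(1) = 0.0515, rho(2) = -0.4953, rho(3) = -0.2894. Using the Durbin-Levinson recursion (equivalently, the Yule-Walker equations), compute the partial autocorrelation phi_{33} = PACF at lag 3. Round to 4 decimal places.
\phi_{33} = -0.3011

The PACF at lag k is phi_{kk}, the last component of the solution
to the Yule-Walker system G_k phi = r_k where
  (G_k)_{ij} = rho(|i - j|), (r_k)_i = rho(i), i,j = 1..k.
Equivalently, Durbin-Levinson gives phi_{kk} iteratively:
  phi_{11} = rho(1)
  phi_{kk} = [rho(k) - sum_{j=1..k-1} phi_{k-1,j} rho(k-j)]
            / [1 - sum_{j=1..k-1} phi_{k-1,j} rho(j)],
  phi_{k,j} = phi_{k-1,j} - phi_{kk} phi_{k-1,k-j},  j = 1..k-1.
Step k = 1:
  phi_11 = rho(1) = 0.0515.
Step k = 2:
  phi_22 = [rho(2) - phi_11 rho(1)] / [1 - phi_11 rho(1)] = [-0.4953 - (0.0515)(0.0515)] / [1 - (0.0515)(0.0515)]
         = -0.49795225 / 0.99734775 = -0.499276.
  Update: phi_21 = phi_11 - phi_22 phi_11 = 0.0515 - (-0.499276)(0.0515) = 0.077213.
Step k = 3:
  phi_33 = [rho(3) - phi_21 rho(2) - phi_22 rho(1)] / [1 - phi_21 rho(1) - phi_22 rho(2)]
    numerator   = -0.2894 - (0.077213)(-0.4953) - (-0.499276)(0.0515) = -0.22544379
    denominator = 1 - (0.077213)(0.0515) - (-0.499276)(-0.4953) = 0.74873192
  phi_33 = -0.22544379 / 0.74873192 = -0.3011.
Therefore phi_{33} = -0.3011.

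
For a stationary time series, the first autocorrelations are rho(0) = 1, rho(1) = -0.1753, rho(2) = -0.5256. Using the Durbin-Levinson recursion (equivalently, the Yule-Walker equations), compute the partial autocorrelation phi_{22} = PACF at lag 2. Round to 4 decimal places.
\phi_{22} = -0.5740

The PACF at lag k is phi_{kk}, the last component of the solution
to the Yule-Walker system G_k phi = r_k where
  (G_k)_{ij} = rho(|i - j|), (r_k)_i = rho(i), i,j = 1..k.
Equivalently, Durbin-Levinson gives phi_{kk} iteratively:
  phi_{11} = rho(1)
  phi_{kk} = [rho(k) - sum_{j=1..k-1} phi_{k-1,j} rho(k-j)]
            / [1 - sum_{j=1..k-1} phi_{k-1,j} rho(j)],
  phi_{k,j} = phi_{k-1,j} - phi_{kk} phi_{k-1,k-j},  j = 1..k-1.
Step k = 1:
  phi_11 = rho(1) = -0.1753.
Step k = 2:
  phi_22 = [rho(2) - phi_11 rho(1)] / [1 - phi_11 rho(1)] = [-0.5256 - (-0.1753)(-0.1753)] / [1 - (-0.1753)(-0.1753)]
         = -0.55633009 / 0.96926991 = -0.574.
Therefore phi_{22} = -0.5740.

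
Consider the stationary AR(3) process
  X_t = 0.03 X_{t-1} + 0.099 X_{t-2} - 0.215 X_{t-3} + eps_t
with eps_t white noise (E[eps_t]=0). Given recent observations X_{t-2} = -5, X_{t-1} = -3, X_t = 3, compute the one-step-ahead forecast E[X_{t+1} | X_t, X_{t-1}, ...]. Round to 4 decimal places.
E[X_{t+1} \mid \mathcal F_t] = 0.8680

For an AR(p) model X_t = c + sum_i phi_i X_{t-i} + eps_t, the
one-step-ahead conditional mean is
  E[X_{t+1} | X_t, ...] = c + sum_i phi_i X_{t+1-i}.
Substitute known values:
  E[X_{t+1} | ...] = (0.03) * (3) + (0.099) * (-3) + (-0.215) * (-5)
                   = 0.8680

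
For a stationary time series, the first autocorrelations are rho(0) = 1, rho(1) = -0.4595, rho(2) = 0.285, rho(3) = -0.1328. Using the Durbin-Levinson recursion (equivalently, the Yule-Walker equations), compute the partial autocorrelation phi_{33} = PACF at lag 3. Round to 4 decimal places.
\phi_{33} = 0.0370

The PACF at lag k is phi_{kk}, the last component of the solution
to the Yule-Walker system G_k phi = r_k where
  (G_k)_{ij} = rho(|i - j|), (r_k)_i = rho(i), i,j = 1..k.
Equivalently, Durbin-Levinson gives phi_{kk} iteratively:
  phi_{11} = rho(1)
  phi_{kk} = [rho(k) - sum_{j=1..k-1} phi_{k-1,j} rho(k-j)]
            / [1 - sum_{j=1..k-1} phi_{k-1,j} rho(j)],
  phi_{k,j} = phi_{k-1,j} - phi_{kk} phi_{k-1,k-j},  j = 1..k-1.
Step k = 1:
  phi_11 = rho(1) = -0.4595.
Step k = 2:
  phi_22 = [rho(2) - phi_11 rho(1)] / [1 - phi_11 rho(1)] = [0.285 - (-0.4595)(-0.4595)] / [1 - (-0.4595)(-0.4595)]
         = 0.07385975 / 0.78885975 = 0.093628.
  Update: phi_21 = phi_11 - phi_22 phi_11 = -0.4595 - (0.093628)(-0.4595) = -0.416478.
Step k = 3:
  phi_33 = [rho(3) - phi_21 rho(2) - phi_22 rho(1)] / [1 - phi_21 rho(1) - phi_22 rho(2)]
    numerator   = -0.1328 - (-0.416478)(0.285) - (0.093628)(-0.4595) = 0.02891844
    denominator = 1 - (-0.416478)(-0.4595) - (0.093628)(0.285) = 0.78194437
  phi_33 = 0.02891844 / 0.78194437 = 0.037.
Therefore phi_{33} = 0.0370.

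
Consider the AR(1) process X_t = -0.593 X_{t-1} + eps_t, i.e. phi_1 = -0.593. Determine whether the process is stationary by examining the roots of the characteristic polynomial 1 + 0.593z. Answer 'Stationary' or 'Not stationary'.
\text{Stationary}

The AR(p) characteristic polynomial is P(z) = 1 + 0.593z.
Stationarity requires all roots to lie outside the unit circle, i.e. |z| > 1 for every root.
This is linear in z: 1 + (0.593) z = 0  =>  z = -1/(0.593) = -1.686341,  |z| = 1.686341.
Moduli of all roots: 1.6863.
All moduli strictly greater than 1? Yes.
Verdict: Stationary.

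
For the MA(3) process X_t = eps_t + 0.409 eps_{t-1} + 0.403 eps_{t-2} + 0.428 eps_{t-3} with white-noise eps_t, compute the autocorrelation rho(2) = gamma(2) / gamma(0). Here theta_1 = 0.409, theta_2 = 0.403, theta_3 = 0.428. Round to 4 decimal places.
\rho(2) = 0.3821

For an MA(q) process with theta_0 = 1, the autocovariance is
  gamma(k) = sigma^2 * sum_{i=0..q-k} theta_i * theta_{i+k},
and rho(k) = gamma(k) / gamma(0). Sigma^2 cancels.
  numerator   = (1)*(0.403) + (0.409)*(0.428) = 0.578052.
  denominator = (1)^2 + (0.409)^2 + (0.403)^2 + (0.428)^2 = 1.512874.
  rho(2) = 0.578052 / 1.512874 = 0.3821.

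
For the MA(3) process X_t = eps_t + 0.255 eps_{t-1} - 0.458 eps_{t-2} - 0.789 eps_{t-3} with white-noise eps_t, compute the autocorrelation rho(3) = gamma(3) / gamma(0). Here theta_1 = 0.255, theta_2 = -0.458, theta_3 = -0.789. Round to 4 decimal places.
\rho(3) = -0.4159

For an MA(q) process with theta_0 = 1, the autocovariance is
  gamma(k) = sigma^2 * sum_{i=0..q-k} theta_i * theta_{i+k},
and rho(k) = gamma(k) / gamma(0). Sigma^2 cancels.
  numerator   = (1)*(-0.789) = -0.789.
  denominator = (1)^2 + (0.255)^2 + (-0.458)^2 + (-0.789)^2 = 1.89731.
  rho(3) = -0.789 / 1.89731 = -0.4159.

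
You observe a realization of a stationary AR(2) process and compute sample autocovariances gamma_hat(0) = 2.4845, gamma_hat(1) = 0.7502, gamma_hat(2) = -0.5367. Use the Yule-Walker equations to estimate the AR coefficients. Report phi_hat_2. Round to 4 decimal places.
\hat\phi_{2} = -0.3380

The Yule-Walker equations for an AR(p) process read, in matrix form,
  Gamma_p phi = r_p,   with   (Gamma_p)_{ij} = gamma(|i - j|),
                       (r_p)_i = gamma(i),   i,j = 1..p.
Substitute the sample gammas (Toeplitz matrix and right-hand side of size 2):
  Gamma_p = [[2.4845, 0.7502], [0.7502, 2.4845]]
  r_p     = [0.7502, -0.5367]
Written out:
  2.4845 phi_1 + 0.7502 phi_2 = 0.7502
  0.7502 phi_1 + 2.4845 phi_2 = -0.5367
Solve by Cramer's rule:
  det = gamma(0)^2 - gamma(1)^2 = (2.4845)^2 - (0.7502)^2 = 6.17274025 - 0.56280004 = 5.60994021
  phi_hat_1 = [gamma(1) gamma(0) - gamma(1) gamma(2)] / det = [(0.7502)(2.4845) - (0.7502)(-0.5367)] / 5.60994021 = 2.26650424 / 5.60994021 = 0.404
  phi_hat_2 = [gamma(0) gamma(2) - gamma(1)^2] / det = [(2.4845)(-0.5367) - (0.7502)^2] / 5.60994021 = -1.89623119 / 5.60994021 = -0.338
So phi_hat = [0.4040, -0.3380].
Therefore phi_hat_2 = -0.3380.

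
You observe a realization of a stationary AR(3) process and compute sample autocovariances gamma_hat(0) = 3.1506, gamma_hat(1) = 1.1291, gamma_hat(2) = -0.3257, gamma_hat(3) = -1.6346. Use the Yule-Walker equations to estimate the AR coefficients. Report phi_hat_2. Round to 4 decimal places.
\hat\phi_{2} = -0.0550

The Yule-Walker equations for an AR(p) process read, in matrix form,
  Gamma_p phi = r_p,   with   (Gamma_p)_{ij} = gamma(|i - j|),
                       (r_p)_i = gamma(i),   i,j = 1..p.
Substitute the sample gammas (Toeplitz matrix and right-hand side of size 3):
  Gamma_p = [[3.1506, 1.1291, -0.3257], [1.1291, 3.1506, 1.1291], [-0.3257, 1.1291, 3.1506]]
  r_p     = [1.1291, -0.3257, -1.6346]
Written out (R1..R3):
  (R1) 3.1506 phi_1 + 1.1291 phi_2 - 0.3257 phi_3 = 1.1291
  (R2) 1.1291 phi_1 + 3.1506 phi_2 + 1.1291 phi_3 = -0.3257
  (R3) -0.3257 phi_1 + 1.1291 phi_2 + 3.1506 phi_3 = -1.6346
Gaussian elimination:
  R2 <- R2 - (1.1291/3.1506) R1 = R2 - (0.358376) R1:  2.745957 phi_2 + 1.245823 phi_3 = -0.730343
  R3 <- R3 - (-0.3257/3.1506) R1 = R3 - (-0.103377) R1:  1.245823 phi_2 + 3.11693 phi_3 = -1.517877
  R3 <- R3 - (1.245823/2.745957) R2 = R3 - (0.453694) R2:  2.551708 phi_3 = -1.186525
Back-substitution:
  phi_hat_3 = -1.186525 / 2.551708 = -0.464993
  phi_hat_2 = (-0.730343 - (1.245823)(-0.464993)) / 2.745957 = -0.055006
  phi_hat_1 = (1.1291 - (1.1291)(-0.055006) - (-0.3257)(-0.464993)) / 3.1506 = 0.330019
So phi_hat = [0.3300, -0.0550, -0.4650].
Therefore phi_hat_2 = -0.0550.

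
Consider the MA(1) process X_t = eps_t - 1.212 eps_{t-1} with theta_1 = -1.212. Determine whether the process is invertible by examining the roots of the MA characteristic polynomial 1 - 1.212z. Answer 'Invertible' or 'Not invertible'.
\text{Not invertible}

The MA(q) characteristic polynomial is P(z) = 1 - 1.212z.
Invertibility requires all roots to lie outside the unit circle, i.e. |z| > 1 for every root.
This is linear in z: 1 + (-1.212) z = 0  =>  z = -1/(-1.212) = 0.825083,  |z| = 0.825083.
Moduli of all roots: 0.8251.
All moduli strictly greater than 1? No.
Verdict: Not invertible.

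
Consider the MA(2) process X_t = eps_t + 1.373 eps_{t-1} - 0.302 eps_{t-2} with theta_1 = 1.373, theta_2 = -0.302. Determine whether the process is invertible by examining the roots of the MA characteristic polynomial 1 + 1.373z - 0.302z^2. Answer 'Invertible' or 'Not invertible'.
\text{Not invertible}

The MA(q) characteristic polynomial is P(z) = 1 + 1.373z - 0.302z^2.
Invertibility requires all roots to lie outside the unit circle, i.e. |z| > 1 for every root.
Set 1 + (1.373) z + (-0.302) z^2 = 0, i.e. a z^2 + b z + c = 0 with a = -0.302, b = 1.373, c = 1.
Discriminant D = b^2 - 4ac = (1.373)^2 - 4*(-0.302)*1 = 1.885129 - (-1.208) = 3.093129.
D >= 0, so the roots are real: z = (-b +/- sqrt(D)) / (2a) = (-1.373 +/- 1.758729) / (-0.604).
  z_1 = (-1.373 + 1.758729) / (-0.604) = -0.6386,   |z_1| = 0.6386.
  z_2 = (-1.373 - 1.758729) / (-0.604) = 5.185,   |z_2| = 5.185.
Moduli of all roots: 0.6386, 5.1850.
All moduli strictly greater than 1? No.
Verdict: Not invertible.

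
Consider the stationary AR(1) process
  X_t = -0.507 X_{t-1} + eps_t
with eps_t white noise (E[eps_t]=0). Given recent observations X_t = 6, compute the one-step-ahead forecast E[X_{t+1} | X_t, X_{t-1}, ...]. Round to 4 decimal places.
E[X_{t+1} \mid \mathcal F_t] = -3.0420

For an AR(p) model X_t = c + sum_i phi_i X_{t-i} + eps_t, the
one-step-ahead conditional mean is
  E[X_{t+1} | X_t, ...] = c + sum_i phi_i X_{t+1-i}.
Substitute known values:
  E[X_{t+1} | ...] = (-0.507) * (6)
                   = -3.0420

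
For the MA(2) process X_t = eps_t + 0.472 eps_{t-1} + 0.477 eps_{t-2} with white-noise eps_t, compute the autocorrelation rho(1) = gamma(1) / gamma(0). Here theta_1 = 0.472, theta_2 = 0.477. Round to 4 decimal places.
\rho(1) = 0.4807

For an MA(q) process with theta_0 = 1, the autocovariance is
  gamma(k) = sigma^2 * sum_{i=0..q-k} theta_i * theta_{i+k},
and rho(k) = gamma(k) / gamma(0). Sigma^2 cancels.
  numerator   = (1)*(0.472) + (0.472)*(0.477) = 0.697144.
  denominator = (1)^2 + (0.472)^2 + (0.477)^2 = 1.450313.
  rho(1) = 0.697144 / 1.450313 = 0.4807.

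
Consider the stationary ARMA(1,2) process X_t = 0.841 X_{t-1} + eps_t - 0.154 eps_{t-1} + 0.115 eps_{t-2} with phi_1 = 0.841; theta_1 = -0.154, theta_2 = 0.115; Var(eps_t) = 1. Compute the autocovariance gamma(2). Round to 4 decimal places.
\gamma(2) = 2.2526

Multiply the model equation by X_{t-k} and take expectations. With theta_0 = psi_0 = 1 and psi_j the MA(infinity) weights, this gives
  gamma(k) - sum_i phi_i gamma(k-i) = c_k,
  c_k = sigma^2 * sum_{j=k..q} theta_j psi_{j-k}   (c_k = 0 for k > q),
using gamma(-m) = gamma(m).
psi-weights needed (psi_j = theta_j + sum_i phi_i psi_{j-i}):
  psi_1 = theta_1 + phi_1 = -0.154 + (0.841) = 0.687
  psi_2 = theta_2 + phi_1 psi_1 = 0.115 + (0.841)(0.687) = 0.692767
Right-hand sides:
  c_0 = sigma^2 (1 + theta_1 psi_1 + theta_2 psi_2) = 1 * (1 + (-0.154)(0.687) + (0.115)(0.692767)) = 1 * 0.97387 = 0.97387
  c_1 = sigma^2 (theta_1 + theta_2 psi_1) = 1 * (-0.154 + (0.115)(0.687)) = -0.074995
  c_2 = sigma^2 theta_2 = 1 * (0.115) = 0.115
Equations for k = 0 and k = 1 (AR order 1):
  gamma(0) = phi_1 gamma(1) + c_0
  gamma(1) = phi_1 gamma(0) + c_1
Substituting the second into the first: gamma(0) (1 - phi_1^2) = c_0 + phi_1 c_1, so
  gamma(0) = (c_0 + phi_1 c_1) / (1 - phi_1^2) = (0.97387 + (0.841)(-0.074995)) / (1 - (0.841)^2) = 0.910799 / 0.292719 = 3.111514.
  gamma(1) = phi_1 gamma(0) + c_1 = (0.841)(3.111514) + (-0.074995) = 2.541789.
For k = 2: gamma(2) = phi_1 gamma(1) + c_2
  = (0.841)(2.541789) + (0.115) = 2.252644.
Therefore gamma(2) = 2.2526 (to 4 decimal places).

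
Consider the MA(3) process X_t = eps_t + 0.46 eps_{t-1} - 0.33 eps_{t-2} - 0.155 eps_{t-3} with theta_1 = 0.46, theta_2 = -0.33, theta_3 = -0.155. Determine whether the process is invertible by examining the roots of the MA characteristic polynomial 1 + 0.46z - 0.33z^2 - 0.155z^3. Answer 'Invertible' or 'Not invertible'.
\text{Invertible}

The MA(q) characteristic polynomial is P(z) = 1 + 0.46z - 0.33z^2 - 0.155z^3.
Invertibility requires all roots to lie outside the unit circle, i.e. |z| > 1 for every root.
Degree 3: look for a simple real root z0 first, then factor out (1 - z/z0) and solve the remaining quadratic.
Testing z0 = -2: P(-2) = 1 + (0.46)(-2) + (-0.33)(-2)^2 + (-0.155)(-2)^3
  = 1 + (-0.92) + (-1.32) + (1.24) = 0.  So z_0 = -2 is a root, |z_0| = 2.
Divide out the factor (1 + 0.5 z) = (1 - z/z0) (since 1/z0 = -0.5):
  P(z) = (1 + 0.5 z)(1 + (-0.04) z + (-0.31) z^2)
  [check: z-coef -0.04 - (-0.5) = 0.46; z^2-coef -0.31 - (-0.5)(-0.04) = -0.33; z^3-coef -(-0.5)(-0.31) = -0.155.]
Remaining roots from the quadratic factor 1 + (-0.04) z + (-0.31) z^2:
  Set 1 + (-0.04) z + (-0.31) z^2 = 0, i.e. a z^2 + b z + c = 0 with a = -0.31, b = -0.04, c = 1.
  Discriminant D = b^2 - 4ac = (-0.04)^2 - 4*(-0.31)*1 = 0.0016 - (-1.24) = 1.2416.
  D >= 0, so the roots are real: z = (-b +/- sqrt(D)) / (2a) = (0.04 +/- 1.114271) / (-0.62).
    z_1 = (0.04 + 1.114271) / (-0.62) = -1.8617,   |z_1| = 1.8617.
    z_2 = (0.04 - 1.114271) / (-0.62) = 1.7327,   |z_2| = 1.7327.
Moduli of all roots: 2.0000, 1.8617, 1.7327.
All moduli strictly greater than 1? Yes.
Verdict: Invertible.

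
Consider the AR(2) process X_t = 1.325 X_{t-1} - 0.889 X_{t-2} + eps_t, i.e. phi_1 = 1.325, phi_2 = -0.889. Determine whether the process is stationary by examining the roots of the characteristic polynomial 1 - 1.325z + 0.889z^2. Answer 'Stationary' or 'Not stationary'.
\text{Stationary}

The AR(p) characteristic polynomial is P(z) = 1 - 1.325z + 0.889z^2.
Stationarity requires all roots to lie outside the unit circle, i.e. |z| > 1 for every root.
Set 1 + (-1.325) z + (0.889) z^2 = 0, i.e. a z^2 + b z + c = 0 with a = 0.889, b = -1.325, c = 1.
Discriminant D = b^2 - 4ac = (-1.325)^2 - 4*(0.889)*1 = 1.755625 - (3.556) = -1.800375.
D < 0, so the roots are the complex-conjugate pair z = (-b +/- i sqrt(-D)) / (2a) = 0.7452 +/- 0.7547i.
For a conjugate pair |z|^2 = z * conj(z) = (product of roots) = c/a = 1/(0.889) = 1.124859, so |z| = sqrt(1.124859) = 1.0606 for both roots.
Moduli of all roots: 1.0606, 1.0606.
All moduli strictly greater than 1? Yes.
Verdict: Stationary.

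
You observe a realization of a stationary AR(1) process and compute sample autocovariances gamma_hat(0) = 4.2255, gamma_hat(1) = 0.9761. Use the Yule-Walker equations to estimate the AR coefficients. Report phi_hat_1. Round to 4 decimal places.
\hat\phi_{1} = 0.2310

The Yule-Walker equations for an AR(p) process read, in matrix form,
  Gamma_p phi = r_p,   with   (Gamma_p)_{ij} = gamma(|i - j|),
                       (r_p)_i = gamma(i),   i,j = 1..p.
Substitute the sample gammas (Toeplitz matrix and right-hand side of size 1):
  Gamma_p = [[4.2255]]
  r_p     = [0.9761]
With p = 1 this is the single equation gamma(0) phi_1 = gamma(1):
  phi_hat_1 = gamma(1) / gamma(0) = 0.9761 / 4.2255 = 0.2310.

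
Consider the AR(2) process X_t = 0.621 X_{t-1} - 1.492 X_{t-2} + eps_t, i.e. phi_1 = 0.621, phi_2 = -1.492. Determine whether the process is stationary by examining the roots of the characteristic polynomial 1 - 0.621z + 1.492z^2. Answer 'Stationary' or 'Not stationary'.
\text{Not stationary}

The AR(p) characteristic polynomial is P(z) = 1 - 0.621z + 1.492z^2.
Stationarity requires all roots to lie outside the unit circle, i.e. |z| > 1 for every root.
Set 1 + (-0.621) z + (1.492) z^2 = 0, i.e. a z^2 + b z + c = 0 with a = 1.492, b = -0.621, c = 1.
Discriminant D = b^2 - 4ac = (-0.621)^2 - 4*(1.492)*1 = 0.385641 - (5.968) = -5.582359.
D < 0, so the roots are the complex-conjugate pair z = (-b +/- i sqrt(-D)) / (2a) = 0.2081 +/- 0.7918i.
For a conjugate pair |z|^2 = z * conj(z) = (product of roots) = c/a = 1/(1.492) = 0.670241, so |z| = sqrt(0.670241) = 0.8187 for both roots.
Moduli of all roots: 0.8187, 0.8187.
All moduli strictly greater than 1? No.
Verdict: Not stationary.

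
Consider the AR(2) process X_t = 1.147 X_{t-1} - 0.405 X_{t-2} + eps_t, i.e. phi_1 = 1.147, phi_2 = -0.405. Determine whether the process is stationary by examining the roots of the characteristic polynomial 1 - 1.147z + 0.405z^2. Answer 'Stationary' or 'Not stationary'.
\text{Stationary}

The AR(p) characteristic polynomial is P(z) = 1 - 1.147z + 0.405z^2.
Stationarity requires all roots to lie outside the unit circle, i.e. |z| > 1 for every root.
Set 1 + (-1.147) z + (0.405) z^2 = 0, i.e. a z^2 + b z + c = 0 with a = 0.405, b = -1.147, c = 1.
Discriminant D = b^2 - 4ac = (-1.147)^2 - 4*(0.405)*1 = 1.315609 - (1.62) = -0.304391.
D < 0, so the roots are the complex-conjugate pair z = (-b +/- i sqrt(-D)) / (2a) = 1.416 +/- 0.6811i.
For a conjugate pair |z|^2 = z * conj(z) = (product of roots) = c/a = 1/(0.405) = 2.469136, so |z| = sqrt(2.469136) = 1.5713 for both roots.
Moduli of all roots: 1.5713, 1.5713.
All moduli strictly greater than 1? Yes.
Verdict: Stationary.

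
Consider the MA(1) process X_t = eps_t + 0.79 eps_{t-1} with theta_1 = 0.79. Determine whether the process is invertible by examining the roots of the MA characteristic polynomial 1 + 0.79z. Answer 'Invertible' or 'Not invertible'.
\text{Invertible}

The MA(q) characteristic polynomial is P(z) = 1 + 0.79z.
Invertibility requires all roots to lie outside the unit circle, i.e. |z| > 1 for every root.
This is linear in z: 1 + (0.79) z = 0  =>  z = -1/(0.79) = -1.265823,  |z| = 1.265823.
Moduli of all roots: 1.2658.
All moduli strictly greater than 1? Yes.
Verdict: Invertible.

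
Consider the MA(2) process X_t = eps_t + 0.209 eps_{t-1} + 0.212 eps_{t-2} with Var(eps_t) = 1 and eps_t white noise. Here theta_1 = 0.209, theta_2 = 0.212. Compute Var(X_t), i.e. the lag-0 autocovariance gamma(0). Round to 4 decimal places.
\gamma(0) = 1.0886

For an MA(q) process X_t = eps_t + sum_i theta_i eps_{t-i} with
Var(eps_t) = sigma^2, the variance is
  gamma(0) = sigma^2 * (1 + sum_i theta_i^2).
  sum_i theta_i^2 = (0.209)^2 + (0.212)^2 = 0.043681 + 0.044944 = 0.088625.
  gamma(0) = 1 * (1 + 0.088625) = 1 * 1.088625 = 1.088625, which rounds to 1.0886.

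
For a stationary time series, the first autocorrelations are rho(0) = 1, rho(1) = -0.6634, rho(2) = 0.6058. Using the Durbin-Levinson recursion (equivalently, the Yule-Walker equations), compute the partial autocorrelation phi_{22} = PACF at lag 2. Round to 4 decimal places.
\phi_{22} = 0.2959

The PACF at lag k is phi_{kk}, the last component of the solution
to the Yule-Walker system G_k phi = r_k where
  (G_k)_{ij} = rho(|i - j|), (r_k)_i = rho(i), i,j = 1..k.
Equivalently, Durbin-Levinson gives phi_{kk} iteratively:
  phi_{11} = rho(1)
  phi_{kk} = [rho(k) - sum_{j=1..k-1} phi_{k-1,j} rho(k-j)]
            / [1 - sum_{j=1..k-1} phi_{k-1,j} rho(j)],
  phi_{k,j} = phi_{k-1,j} - phi_{kk} phi_{k-1,k-j},  j = 1..k-1.
Step k = 1:
  phi_11 = rho(1) = -0.6634.
Step k = 2:
  phi_22 = [rho(2) - phi_11 rho(1)] / [1 - phi_11 rho(1)] = [0.6058 - (-0.6634)(-0.6634)] / [1 - (-0.6634)(-0.6634)]
         = 0.16570044 / 0.55990044 = 0.2959.
Therefore phi_{22} = 0.2959.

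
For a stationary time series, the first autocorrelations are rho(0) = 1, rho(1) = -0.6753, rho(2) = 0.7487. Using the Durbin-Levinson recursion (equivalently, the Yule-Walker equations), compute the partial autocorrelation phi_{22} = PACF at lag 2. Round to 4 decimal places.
\phi_{22} = 0.5380

The PACF at lag k is phi_{kk}, the last component of the solution
to the Yule-Walker system G_k phi = r_k where
  (G_k)_{ij} = rho(|i - j|), (r_k)_i = rho(i), i,j = 1..k.
Equivalently, Durbin-Levinson gives phi_{kk} iteratively:
  phi_{11} = rho(1)
  phi_{kk} = [rho(k) - sum_{j=1..k-1} phi_{k-1,j} rho(k-j)]
            / [1 - sum_{j=1..k-1} phi_{k-1,j} rho(j)],
  phi_{k,j} = phi_{k-1,j} - phi_{kk} phi_{k-1,k-j},  j = 1..k-1.
Step k = 1:
  phi_11 = rho(1) = -0.6753.
Step k = 2:
  phi_22 = [rho(2) - phi_11 rho(1)] / [1 - phi_11 rho(1)] = [0.7487 - (-0.6753)(-0.6753)] / [1 - (-0.6753)(-0.6753)]
         = 0.29266991 / 0.54396991 = 0.538.
Therefore phi_{22} = 0.5380.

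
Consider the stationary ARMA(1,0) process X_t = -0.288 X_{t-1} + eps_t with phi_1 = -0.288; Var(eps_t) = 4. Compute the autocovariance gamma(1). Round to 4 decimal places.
\gamma(1) = -1.2562

Multiply the model equation by X_{t-k} and take expectations. With theta_0 = psi_0 = 1 and psi_j the MA(infinity) weights, this gives
  gamma(k) - sum_i phi_i gamma(k-i) = c_k,
  c_k = sigma^2 * sum_{j=k..q} theta_j psi_{j-k}   (c_k = 0 for k > q),
using gamma(-m) = gamma(m).
Pure AR (q = 0): c_0 = sigma^2 = 4, c_k = 0 for k >= 1.
Equations for k = 0 and k = 1 (AR order 1):
  gamma(0) = phi_1 gamma(1) + c_0
  gamma(1) = phi_1 gamma(0) + c_1
Substituting the second into the first: gamma(0) (1 - phi_1^2) = c_0 + phi_1 c_1, so
  gamma(0) = c_0 / (1 - phi_1^2) = 4 / (1 - (-0.288)^2) = 4 / 0.917056 = 4.361784.
  gamma(1) = phi_1 gamma(0) = (-0.288)(4.361784) = -1.256194.
Therefore gamma(1) = -1.2562 (to 4 decimal places).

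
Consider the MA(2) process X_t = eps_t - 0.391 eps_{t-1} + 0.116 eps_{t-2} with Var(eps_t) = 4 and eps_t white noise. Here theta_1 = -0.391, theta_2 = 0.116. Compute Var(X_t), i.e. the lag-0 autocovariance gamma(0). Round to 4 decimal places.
\gamma(0) = 4.6653

For an MA(q) process X_t = eps_t + sum_i theta_i eps_{t-i} with
Var(eps_t) = sigma^2, the variance is
  gamma(0) = sigma^2 * (1 + sum_i theta_i^2).
  sum_i theta_i^2 = (-0.391)^2 + (0.116)^2 = 0.152881 + 0.013456 = 0.166337.
  gamma(0) = 4 * (1 + 0.166337) = 4 * 1.166337 = 4.665348, which rounds to 4.6653.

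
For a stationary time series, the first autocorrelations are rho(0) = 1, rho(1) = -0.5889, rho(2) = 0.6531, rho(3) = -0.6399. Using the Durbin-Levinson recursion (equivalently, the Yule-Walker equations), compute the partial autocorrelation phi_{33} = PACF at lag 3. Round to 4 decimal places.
\phi_{33} = -0.3130

The PACF at lag k is phi_{kk}, the last component of the solution
to the Yule-Walker system G_k phi = r_k where
  (G_k)_{ij} = rho(|i - j|), (r_k)_i = rho(i), i,j = 1..k.
Equivalently, Durbin-Levinson gives phi_{kk} iteratively:
  phi_{11} = rho(1)
  phi_{kk} = [rho(k) - sum_{j=1..k-1} phi_{k-1,j} rho(k-j)]
            / [1 - sum_{j=1..k-1} phi_{k-1,j} rho(j)],
  phi_{k,j} = phi_{k-1,j} - phi_{kk} phi_{k-1,k-j},  j = 1..k-1.
Step k = 1:
  phi_11 = rho(1) = -0.5889.
Step k = 2:
  phi_22 = [rho(2) - phi_11 rho(1)] / [1 - phi_11 rho(1)] = [0.6531 - (-0.5889)(-0.5889)] / [1 - (-0.5889)(-0.5889)]
         = 0.30629679 / 0.65319679 = 0.46892.
  Update: phi_21 = phi_11 - phi_22 phi_11 = -0.5889 - (0.46892)(-0.5889) = -0.312753.
Step k = 3:
  phi_33 = [rho(3) - phi_21 rho(2) - phi_22 rho(1)] / [1 - phi_21 rho(1) - phi_22 rho(2)]
    numerator   = -0.6399 - (-0.312753)(0.6531) - (0.46892)(-0.5889) = -0.1594941
    denominator = 1 - (-0.312753)(-0.5889) - (0.46892)(0.6531) = 0.50956822
  phi_33 = -0.1594941 / 0.50956822 = -0.313.
Therefore phi_{33} = -0.3130.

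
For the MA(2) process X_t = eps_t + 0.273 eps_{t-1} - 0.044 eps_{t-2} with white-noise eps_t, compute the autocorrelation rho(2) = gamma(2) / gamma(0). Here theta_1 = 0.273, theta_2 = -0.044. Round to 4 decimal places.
\rho(2) = -0.0409

For an MA(q) process with theta_0 = 1, the autocovariance is
  gamma(k) = sigma^2 * sum_{i=0..q-k} theta_i * theta_{i+k},
and rho(k) = gamma(k) / gamma(0). Sigma^2 cancels.
  numerator   = (1)*(-0.044) = -0.044.
  denominator = (1)^2 + (0.273)^2 + (-0.044)^2 = 1.076465.
  rho(2) = -0.044 / 1.076465 = -0.0409.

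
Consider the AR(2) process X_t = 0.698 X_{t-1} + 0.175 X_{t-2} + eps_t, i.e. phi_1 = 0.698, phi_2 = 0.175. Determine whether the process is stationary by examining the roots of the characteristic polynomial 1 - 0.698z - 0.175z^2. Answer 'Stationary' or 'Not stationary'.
\text{Stationary}

The AR(p) characteristic polynomial is P(z) = 1 - 0.698z - 0.175z^2.
Stationarity requires all roots to lie outside the unit circle, i.e. |z| > 1 for every root.
Set 1 + (-0.698) z + (-0.175) z^2 = 0, i.e. a z^2 + b z + c = 0 with a = -0.175, b = -0.698, c = 1.
Discriminant D = b^2 - 4ac = (-0.698)^2 - 4*(-0.175)*1 = 0.487204 - (-0.7) = 1.187204.
D >= 0, so the roots are real: z = (-b +/- sqrt(D)) / (2a) = (0.698 +/- 1.089589) / (-0.35).
  z_1 = (0.698 + 1.089589) / (-0.35) = -5.1074,   |z_1| = 5.1074.
  z_2 = (0.698 - 1.089589) / (-0.35) = 1.1188,   |z_2| = 1.1188.
Moduli of all roots: 5.1074, 1.1188.
All moduli strictly greater than 1? Yes.
Verdict: Stationary.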